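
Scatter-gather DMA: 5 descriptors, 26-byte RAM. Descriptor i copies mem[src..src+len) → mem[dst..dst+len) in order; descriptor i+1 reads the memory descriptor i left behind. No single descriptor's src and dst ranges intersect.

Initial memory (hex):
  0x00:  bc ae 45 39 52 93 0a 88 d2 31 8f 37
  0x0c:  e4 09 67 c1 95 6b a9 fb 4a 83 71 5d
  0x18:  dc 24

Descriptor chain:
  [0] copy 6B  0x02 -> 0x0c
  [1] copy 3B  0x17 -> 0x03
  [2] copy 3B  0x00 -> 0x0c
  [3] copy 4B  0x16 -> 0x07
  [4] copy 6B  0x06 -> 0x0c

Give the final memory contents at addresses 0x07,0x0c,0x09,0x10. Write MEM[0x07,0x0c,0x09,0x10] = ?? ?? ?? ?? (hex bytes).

#0 dst[0x0c+6] := {0x45,0x39,0x52,0x93,0x0a,0x88}
#1 dst[0x03+3] := {0x5d,0xdc,0x24}
#2 dst[0x0c+3] := {0xbc,0xae,0x45}
#3 dst[0x07+4] := {0x71,0x5d,0xdc,0x24}
#4 dst[0x0c+6] := {0x0a,0x71,0x5d,0xdc,0x24,0x37}
query mem[0x07]=0x71, mem[0x0c]=0x0a, mem[0x09]=0xdc, mem[0x10]=0x24

MEM[0x07,0x0c,0x09,0x10] = 71 0a dc 24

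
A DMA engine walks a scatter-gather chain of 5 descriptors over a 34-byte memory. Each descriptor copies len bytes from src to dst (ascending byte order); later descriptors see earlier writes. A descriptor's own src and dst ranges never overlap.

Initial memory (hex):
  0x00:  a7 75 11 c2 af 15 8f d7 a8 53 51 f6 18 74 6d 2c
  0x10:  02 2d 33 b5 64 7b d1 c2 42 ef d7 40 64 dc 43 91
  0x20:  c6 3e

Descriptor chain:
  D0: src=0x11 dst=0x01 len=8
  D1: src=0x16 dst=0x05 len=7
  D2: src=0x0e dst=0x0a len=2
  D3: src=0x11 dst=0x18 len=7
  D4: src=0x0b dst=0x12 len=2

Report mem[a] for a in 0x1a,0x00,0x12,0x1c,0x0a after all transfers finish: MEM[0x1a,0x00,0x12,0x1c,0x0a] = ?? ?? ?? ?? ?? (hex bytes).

MEM[0x1a,0x00,0x12,0x1c,0x0a] = b5 a7 2c 7b 6d

#0 dst[0x01+8] := {0x2d,0x33,0xb5,0x64,0x7b,0xd1,0xc2,0x42}
#1 dst[0x05+7] := {0xd1,0xc2,0x42,0xef,0xd7,0x40,0x64}
#2 dst[0x0a+2] := {0x6d,0x2c}
#3 dst[0x18+7] := {0x2d,0x33,0xb5,0x64,0x7b,0xd1,0xc2}
#4 dst[0x12+2] := {0x2c,0x18}
query mem[0x1a]=0xb5, mem[0x00]=0xa7, mem[0x12]=0x2c, mem[0x1c]=0x7b, mem[0x0a]=0x6d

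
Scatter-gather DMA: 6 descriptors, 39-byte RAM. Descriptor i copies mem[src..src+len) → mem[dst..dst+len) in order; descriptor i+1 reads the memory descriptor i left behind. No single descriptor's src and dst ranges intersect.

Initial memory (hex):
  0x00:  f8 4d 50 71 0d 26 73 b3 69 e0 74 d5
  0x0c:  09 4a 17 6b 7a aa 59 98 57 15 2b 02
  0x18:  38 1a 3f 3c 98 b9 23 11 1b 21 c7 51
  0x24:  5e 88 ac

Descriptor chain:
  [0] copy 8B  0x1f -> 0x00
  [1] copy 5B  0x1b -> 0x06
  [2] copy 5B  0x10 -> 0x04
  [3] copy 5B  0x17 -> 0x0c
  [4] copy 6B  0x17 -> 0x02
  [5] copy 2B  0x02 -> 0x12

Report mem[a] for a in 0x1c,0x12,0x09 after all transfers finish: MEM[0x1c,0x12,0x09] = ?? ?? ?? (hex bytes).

D0: mem[0x00..0x07] <- [11 1b 21 c7 51 5e 88 ac]
D1: mem[0x06..0x0a] <- [3c 98 b9 23 11]
D2: mem[0x04..0x08] <- [7a aa 59 98 57]
D3: mem[0x0c..0x10] <- [02 38 1a 3f 3c]
D4: mem[0x02..0x07] <- [02 38 1a 3f 3c 98]
D5: mem[0x12..0x13] <- [02 38]
query mem[0x1c]=0x98, mem[0x12]=0x02, mem[0x09]=0x23

MEM[0x1c,0x12,0x09] = 98 02 23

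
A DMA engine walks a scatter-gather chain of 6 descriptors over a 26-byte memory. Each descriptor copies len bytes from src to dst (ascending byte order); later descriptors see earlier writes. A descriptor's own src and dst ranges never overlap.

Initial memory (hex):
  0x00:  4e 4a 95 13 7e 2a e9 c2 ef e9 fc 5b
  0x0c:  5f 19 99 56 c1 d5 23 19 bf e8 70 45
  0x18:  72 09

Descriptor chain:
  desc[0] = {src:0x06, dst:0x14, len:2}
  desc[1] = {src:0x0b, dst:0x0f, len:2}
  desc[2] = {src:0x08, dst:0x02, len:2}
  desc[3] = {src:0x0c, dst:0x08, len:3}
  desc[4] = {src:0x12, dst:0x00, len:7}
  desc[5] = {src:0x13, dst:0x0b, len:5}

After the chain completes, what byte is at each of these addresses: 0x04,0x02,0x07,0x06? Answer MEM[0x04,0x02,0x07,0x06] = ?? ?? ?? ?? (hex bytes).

MEM[0x04,0x02,0x07,0x06] = 70 e9 c2 72

  after D0: wrote 2B at 0x14 = e9c2
  after D1: wrote 2B at 0x0f = 5b5f
  after D2: wrote 2B at 0x02 = efe9
  after D3: wrote 3B at 0x08 = 5f1999
  after D4: wrote 7B at 0x00 = 2319e9c2704572
  after D5: wrote 5B at 0x0b = 19e9c27045
query mem[0x04]=0x70, mem[0x02]=0xe9, mem[0x07]=0xc2, mem[0x06]=0x72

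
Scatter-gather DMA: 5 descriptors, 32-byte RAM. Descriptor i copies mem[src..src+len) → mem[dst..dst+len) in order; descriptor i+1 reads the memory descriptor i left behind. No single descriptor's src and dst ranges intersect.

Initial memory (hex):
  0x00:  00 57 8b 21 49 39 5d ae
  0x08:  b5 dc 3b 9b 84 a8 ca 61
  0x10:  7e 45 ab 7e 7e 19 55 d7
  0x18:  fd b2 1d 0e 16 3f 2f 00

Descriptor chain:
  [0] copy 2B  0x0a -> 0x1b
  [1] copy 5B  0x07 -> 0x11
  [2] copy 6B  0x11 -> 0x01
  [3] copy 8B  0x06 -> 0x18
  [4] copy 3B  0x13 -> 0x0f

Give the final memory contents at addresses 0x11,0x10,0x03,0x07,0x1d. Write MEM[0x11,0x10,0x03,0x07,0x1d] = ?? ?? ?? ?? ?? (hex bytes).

[0] 0x0a->0x1b len=2 : 3b 9b
[1] 0x07->0x11 len=5 : ae b5 dc 3b 9b
[2] 0x11->0x01 len=6 : ae b5 dc 3b 9b 55
[3] 0x06->0x18 len=8 : 55 ae b5 dc 3b 9b 84 a8
[4] 0x13->0x0f len=3 : dc 3b 9b
query mem[0x11]=0x9b, mem[0x10]=0x3b, mem[0x03]=0xdc, mem[0x07]=0xae, mem[0x1d]=0x9b

MEM[0x11,0x10,0x03,0x07,0x1d] = 9b 3b dc ae 9b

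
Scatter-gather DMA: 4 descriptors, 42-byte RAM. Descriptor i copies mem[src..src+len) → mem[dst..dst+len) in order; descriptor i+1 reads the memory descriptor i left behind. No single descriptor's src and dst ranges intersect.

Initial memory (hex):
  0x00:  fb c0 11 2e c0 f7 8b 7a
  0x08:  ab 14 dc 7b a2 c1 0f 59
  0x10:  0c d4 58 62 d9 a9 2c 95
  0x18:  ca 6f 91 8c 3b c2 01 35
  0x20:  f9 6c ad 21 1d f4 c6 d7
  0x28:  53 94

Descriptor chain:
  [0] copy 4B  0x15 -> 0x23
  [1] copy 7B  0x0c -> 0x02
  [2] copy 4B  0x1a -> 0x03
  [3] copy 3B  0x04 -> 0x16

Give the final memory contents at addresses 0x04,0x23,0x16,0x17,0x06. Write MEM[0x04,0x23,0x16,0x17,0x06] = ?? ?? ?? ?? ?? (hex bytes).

MEM[0x04,0x23,0x16,0x17,0x06] = 8c a9 8c 3b c2

[0] 0x15->0x23 len=4 : a9 2c 95 ca
[1] 0x0c->0x02 len=7 : a2 c1 0f 59 0c d4 58
[2] 0x1a->0x03 len=4 : 91 8c 3b c2
[3] 0x04->0x16 len=3 : 8c 3b c2
query mem[0x04]=0x8c, mem[0x23]=0xa9, mem[0x16]=0x8c, mem[0x17]=0x3b, mem[0x06]=0xc2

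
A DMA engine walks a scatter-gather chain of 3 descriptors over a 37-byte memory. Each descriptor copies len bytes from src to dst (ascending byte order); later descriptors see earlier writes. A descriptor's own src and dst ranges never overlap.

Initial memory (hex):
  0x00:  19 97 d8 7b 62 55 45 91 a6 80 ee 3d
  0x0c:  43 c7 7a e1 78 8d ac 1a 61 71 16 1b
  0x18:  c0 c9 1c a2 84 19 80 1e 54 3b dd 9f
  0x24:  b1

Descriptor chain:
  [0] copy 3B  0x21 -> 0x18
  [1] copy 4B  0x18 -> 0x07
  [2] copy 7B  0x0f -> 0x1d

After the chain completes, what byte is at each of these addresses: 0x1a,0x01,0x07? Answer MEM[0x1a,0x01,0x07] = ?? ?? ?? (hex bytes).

D0: mem[0x18..0x1a] <- [3b dd 9f]
D1: mem[0x07..0x0a] <- [3b dd 9f a2]
D2: mem[0x1d..0x23] <- [e1 78 8d ac 1a 61 71]
query mem[0x1a]=0x9f, mem[0x01]=0x97, mem[0x07]=0x3b

MEM[0x1a,0x01,0x07] = 9f 97 3b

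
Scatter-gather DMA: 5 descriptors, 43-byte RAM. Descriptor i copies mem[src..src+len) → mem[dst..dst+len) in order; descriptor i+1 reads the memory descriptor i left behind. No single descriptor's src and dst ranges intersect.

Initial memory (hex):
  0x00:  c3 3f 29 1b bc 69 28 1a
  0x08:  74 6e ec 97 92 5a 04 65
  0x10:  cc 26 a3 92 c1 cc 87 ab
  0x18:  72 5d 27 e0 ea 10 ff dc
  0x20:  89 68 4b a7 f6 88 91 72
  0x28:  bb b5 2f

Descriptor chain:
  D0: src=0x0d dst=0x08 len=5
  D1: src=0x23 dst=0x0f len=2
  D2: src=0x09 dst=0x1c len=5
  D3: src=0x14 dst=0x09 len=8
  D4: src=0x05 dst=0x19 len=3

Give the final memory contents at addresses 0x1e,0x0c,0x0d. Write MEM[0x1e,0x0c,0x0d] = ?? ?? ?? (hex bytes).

MEM[0x1e,0x0c,0x0d] = cc ab 72

#0 dst[0x08+5] := {0x5a,0x04,0x65,0xcc,0x26}
#1 dst[0x0f+2] := {0xa7,0xf6}
#2 dst[0x1c+5] := {0x04,0x65,0xcc,0x26,0x5a}
#3 dst[0x09+8] := {0xc1,0xcc,0x87,0xab,0x72,0x5d,0x27,0xe0}
#4 dst[0x19+3] := {0x69,0x28,0x1a}
query mem[0x1e]=0xcc, mem[0x0c]=0xab, mem[0x0d]=0x72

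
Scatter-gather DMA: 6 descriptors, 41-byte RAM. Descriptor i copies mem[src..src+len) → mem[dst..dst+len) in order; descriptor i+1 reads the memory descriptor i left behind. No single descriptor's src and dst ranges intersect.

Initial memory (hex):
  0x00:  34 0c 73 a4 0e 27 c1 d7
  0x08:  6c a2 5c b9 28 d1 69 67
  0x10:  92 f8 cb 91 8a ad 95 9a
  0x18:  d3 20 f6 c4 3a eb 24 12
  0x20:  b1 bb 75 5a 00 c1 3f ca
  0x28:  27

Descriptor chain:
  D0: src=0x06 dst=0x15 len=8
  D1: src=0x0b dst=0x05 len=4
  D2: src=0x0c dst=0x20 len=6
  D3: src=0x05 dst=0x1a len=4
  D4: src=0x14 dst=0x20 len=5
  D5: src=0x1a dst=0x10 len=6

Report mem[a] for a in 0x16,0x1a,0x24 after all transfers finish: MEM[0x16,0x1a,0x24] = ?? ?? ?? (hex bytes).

D0: mem[0x15..0x1c] <- [c1 d7 6c a2 5c b9 28 d1]
D1: mem[0x05..0x08] <- [b9 28 d1 69]
D2: mem[0x20..0x25] <- [28 d1 69 67 92 f8]
D3: mem[0x1a..0x1d] <- [b9 28 d1 69]
D4: mem[0x20..0x24] <- [8a c1 d7 6c a2]
D5: mem[0x10..0x15] <- [b9 28 d1 69 24 12]
query mem[0x16]=0xd7, mem[0x1a]=0xb9, mem[0x24]=0xa2

MEM[0x16,0x1a,0x24] = d7 b9 a2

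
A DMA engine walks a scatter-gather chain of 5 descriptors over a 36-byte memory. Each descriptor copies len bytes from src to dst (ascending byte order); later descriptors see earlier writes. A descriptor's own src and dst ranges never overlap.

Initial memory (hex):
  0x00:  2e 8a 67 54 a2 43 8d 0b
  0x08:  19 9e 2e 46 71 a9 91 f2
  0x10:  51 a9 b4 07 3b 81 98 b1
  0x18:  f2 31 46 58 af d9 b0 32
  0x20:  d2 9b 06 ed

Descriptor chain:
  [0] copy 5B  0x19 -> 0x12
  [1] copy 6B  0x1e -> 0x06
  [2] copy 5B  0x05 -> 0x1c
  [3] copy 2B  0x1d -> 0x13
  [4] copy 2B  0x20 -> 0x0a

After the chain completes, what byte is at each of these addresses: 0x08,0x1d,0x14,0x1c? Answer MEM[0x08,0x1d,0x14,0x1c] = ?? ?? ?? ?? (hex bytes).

D0: mem[0x12..0x16] <- [31 46 58 af d9]
D1: mem[0x06..0x0b] <- [b0 32 d2 9b 06 ed]
D2: mem[0x1c..0x20] <- [43 b0 32 d2 9b]
D3: mem[0x13..0x14] <- [b0 32]
D4: mem[0x0a..0x0b] <- [9b 9b]
query mem[0x08]=0xd2, mem[0x1d]=0xb0, mem[0x14]=0x32, mem[0x1c]=0x43

MEM[0x08,0x1d,0x14,0x1c] = d2 b0 32 43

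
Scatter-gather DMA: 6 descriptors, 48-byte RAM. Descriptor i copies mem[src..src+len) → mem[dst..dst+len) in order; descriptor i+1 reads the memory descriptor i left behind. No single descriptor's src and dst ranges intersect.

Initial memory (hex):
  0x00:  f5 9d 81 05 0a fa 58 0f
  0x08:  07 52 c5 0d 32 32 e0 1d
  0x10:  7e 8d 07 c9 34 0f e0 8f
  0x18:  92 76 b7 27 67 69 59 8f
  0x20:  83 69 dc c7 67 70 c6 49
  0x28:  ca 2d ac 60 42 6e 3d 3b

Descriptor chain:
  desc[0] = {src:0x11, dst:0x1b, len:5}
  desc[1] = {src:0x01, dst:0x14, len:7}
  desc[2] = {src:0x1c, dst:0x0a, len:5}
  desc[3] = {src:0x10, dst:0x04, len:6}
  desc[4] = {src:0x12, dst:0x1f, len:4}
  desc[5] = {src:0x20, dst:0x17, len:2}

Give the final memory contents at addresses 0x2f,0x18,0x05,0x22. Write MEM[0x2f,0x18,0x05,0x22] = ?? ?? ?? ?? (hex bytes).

MEM[0x2f,0x18,0x05,0x22] = 3b 9d 8d 81

[0] 0x11->0x1b len=5 : 8d 07 c9 34 0f
[1] 0x01->0x14 len=7 : 9d 81 05 0a fa 58 0f
[2] 0x1c->0x0a len=5 : 07 c9 34 0f 83
[3] 0x10->0x04 len=6 : 7e 8d 07 c9 9d 81
[4] 0x12->0x1f len=4 : 07 c9 9d 81
[5] 0x20->0x17 len=2 : c9 9d
query mem[0x2f]=0x3b, mem[0x18]=0x9d, mem[0x05]=0x8d, mem[0x22]=0x81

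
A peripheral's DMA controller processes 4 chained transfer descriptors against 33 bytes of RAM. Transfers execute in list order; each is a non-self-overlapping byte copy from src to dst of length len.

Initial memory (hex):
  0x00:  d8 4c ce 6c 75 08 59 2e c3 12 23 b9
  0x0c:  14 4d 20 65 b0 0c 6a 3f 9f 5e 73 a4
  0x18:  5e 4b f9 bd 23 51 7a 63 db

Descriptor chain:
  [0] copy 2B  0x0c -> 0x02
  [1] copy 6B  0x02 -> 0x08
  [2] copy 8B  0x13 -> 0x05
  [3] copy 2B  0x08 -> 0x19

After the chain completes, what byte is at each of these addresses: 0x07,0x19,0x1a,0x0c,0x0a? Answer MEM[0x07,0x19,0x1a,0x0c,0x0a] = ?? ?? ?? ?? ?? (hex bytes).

[0] 0x0c->0x02 len=2 : 14 4d
[1] 0x02->0x08 len=6 : 14 4d 75 08 59 2e
[2] 0x13->0x05 len=8 : 3f 9f 5e 73 a4 5e 4b f9
[3] 0x08->0x19 len=2 : 73 a4
query mem[0x07]=0x5e, mem[0x19]=0x73, mem[0x1a]=0xa4, mem[0x0c]=0xf9, mem[0x0a]=0x5e

MEM[0x07,0x19,0x1a,0x0c,0x0a] = 5e 73 a4 f9 5e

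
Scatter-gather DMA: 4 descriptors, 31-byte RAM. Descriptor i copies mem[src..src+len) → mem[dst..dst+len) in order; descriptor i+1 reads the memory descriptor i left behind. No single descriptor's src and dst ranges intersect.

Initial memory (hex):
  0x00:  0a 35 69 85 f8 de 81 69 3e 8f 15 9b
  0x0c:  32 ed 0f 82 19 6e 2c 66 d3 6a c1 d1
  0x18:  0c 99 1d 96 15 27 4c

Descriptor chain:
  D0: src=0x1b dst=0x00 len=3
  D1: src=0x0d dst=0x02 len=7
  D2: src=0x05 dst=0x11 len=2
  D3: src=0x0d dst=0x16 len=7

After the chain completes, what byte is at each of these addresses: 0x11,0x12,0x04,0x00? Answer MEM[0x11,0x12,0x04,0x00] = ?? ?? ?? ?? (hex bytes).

MEM[0x11,0x12,0x04,0x00] = 19 6e 82 96

[0] 0x1b->0x00 len=3 : 96 15 27
[1] 0x0d->0x02 len=7 : ed 0f 82 19 6e 2c 66
[2] 0x05->0x11 len=2 : 19 6e
[3] 0x0d->0x16 len=7 : ed 0f 82 19 19 6e 66
query mem[0x11]=0x19, mem[0x12]=0x6e, mem[0x04]=0x82, mem[0x00]=0x96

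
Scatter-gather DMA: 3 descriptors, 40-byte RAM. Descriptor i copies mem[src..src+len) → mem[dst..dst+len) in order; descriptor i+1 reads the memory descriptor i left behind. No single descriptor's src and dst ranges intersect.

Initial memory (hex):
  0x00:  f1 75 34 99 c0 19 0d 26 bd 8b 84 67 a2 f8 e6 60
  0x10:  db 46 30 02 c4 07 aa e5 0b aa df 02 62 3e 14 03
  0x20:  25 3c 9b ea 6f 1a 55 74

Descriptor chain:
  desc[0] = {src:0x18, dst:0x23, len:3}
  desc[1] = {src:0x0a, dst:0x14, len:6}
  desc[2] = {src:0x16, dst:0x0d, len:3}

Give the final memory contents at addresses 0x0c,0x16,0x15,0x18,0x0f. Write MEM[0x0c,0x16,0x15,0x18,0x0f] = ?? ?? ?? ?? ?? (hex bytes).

D0: mem[0x23..0x25] <- [0b aa df]
D1: mem[0x14..0x19] <- [84 67 a2 f8 e6 60]
D2: mem[0x0d..0x0f] <- [a2 f8 e6]
query mem[0x0c]=0xa2, mem[0x16]=0xa2, mem[0x15]=0x67, mem[0x18]=0xe6, mem[0x0f]=0xe6

MEM[0x0c,0x16,0x15,0x18,0x0f] = a2 a2 67 e6 e6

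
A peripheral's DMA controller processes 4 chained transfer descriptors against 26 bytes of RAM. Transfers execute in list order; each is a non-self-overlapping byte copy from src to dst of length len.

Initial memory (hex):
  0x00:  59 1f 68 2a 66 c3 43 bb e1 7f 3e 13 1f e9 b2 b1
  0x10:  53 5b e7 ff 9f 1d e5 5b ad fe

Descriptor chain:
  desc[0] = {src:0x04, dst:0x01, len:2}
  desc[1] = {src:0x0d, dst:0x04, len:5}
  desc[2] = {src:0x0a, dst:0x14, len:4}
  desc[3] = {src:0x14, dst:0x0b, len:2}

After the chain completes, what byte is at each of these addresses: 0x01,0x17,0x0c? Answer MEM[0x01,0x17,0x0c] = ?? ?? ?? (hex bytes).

MEM[0x01,0x17,0x0c] = 66 e9 13

#0 dst[0x01+2] := {0x66,0xc3}
#1 dst[0x04+5] := {0xe9,0xb2,0xb1,0x53,0x5b}
#2 dst[0x14+4] := {0x3e,0x13,0x1f,0xe9}
#3 dst[0x0b+2] := {0x3e,0x13}
query mem[0x01]=0x66, mem[0x17]=0xe9, mem[0x0c]=0x13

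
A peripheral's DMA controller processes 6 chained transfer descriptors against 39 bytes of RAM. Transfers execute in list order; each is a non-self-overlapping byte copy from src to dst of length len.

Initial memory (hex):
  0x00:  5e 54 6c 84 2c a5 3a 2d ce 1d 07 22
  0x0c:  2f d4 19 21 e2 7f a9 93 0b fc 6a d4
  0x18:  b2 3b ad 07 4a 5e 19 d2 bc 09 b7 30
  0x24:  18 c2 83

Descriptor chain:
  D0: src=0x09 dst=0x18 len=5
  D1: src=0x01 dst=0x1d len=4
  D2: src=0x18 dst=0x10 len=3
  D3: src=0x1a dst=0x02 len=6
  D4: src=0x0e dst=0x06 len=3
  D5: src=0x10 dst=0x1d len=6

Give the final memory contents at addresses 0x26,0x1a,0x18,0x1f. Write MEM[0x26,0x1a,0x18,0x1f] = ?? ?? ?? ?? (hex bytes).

MEM[0x26,0x1a,0x18,0x1f] = 83 22 1d 22

D0: mem[0x18..0x1c] <- [1d 07 22 2f d4]
D1: mem[0x1d..0x20] <- [54 6c 84 2c]
D2: mem[0x10..0x12] <- [1d 07 22]
D3: mem[0x02..0x07] <- [22 2f d4 54 6c 84]
D4: mem[0x06..0x08] <- [19 21 1d]
D5: mem[0x1d..0x22] <- [1d 07 22 93 0b fc]
query mem[0x26]=0x83, mem[0x1a]=0x22, mem[0x18]=0x1d, mem[0x1f]=0x22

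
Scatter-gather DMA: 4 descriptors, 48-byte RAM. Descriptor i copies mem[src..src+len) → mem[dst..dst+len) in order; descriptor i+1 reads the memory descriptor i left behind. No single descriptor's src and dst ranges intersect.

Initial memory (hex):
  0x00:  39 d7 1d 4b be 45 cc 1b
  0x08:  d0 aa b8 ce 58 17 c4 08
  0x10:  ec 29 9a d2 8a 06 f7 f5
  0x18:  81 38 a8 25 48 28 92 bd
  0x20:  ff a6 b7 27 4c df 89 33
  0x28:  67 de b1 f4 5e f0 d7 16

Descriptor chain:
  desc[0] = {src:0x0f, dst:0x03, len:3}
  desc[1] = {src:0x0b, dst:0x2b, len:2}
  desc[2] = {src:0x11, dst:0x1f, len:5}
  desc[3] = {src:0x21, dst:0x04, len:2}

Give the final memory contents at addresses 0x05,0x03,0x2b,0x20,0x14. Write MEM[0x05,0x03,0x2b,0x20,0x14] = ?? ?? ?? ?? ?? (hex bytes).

MEM[0x05,0x03,0x2b,0x20,0x14] = 8a 08 ce 9a 8a

#0 dst[0x03+3] := {0x08,0xec,0x29}
#1 dst[0x2b+2] := {0xce,0x58}
#2 dst[0x1f+5] := {0x29,0x9a,0xd2,0x8a,0x06}
#3 dst[0x04+2] := {0xd2,0x8a}
query mem[0x05]=0x8a, mem[0x03]=0x08, mem[0x2b]=0xce, mem[0x20]=0x9a, mem[0x14]=0x8a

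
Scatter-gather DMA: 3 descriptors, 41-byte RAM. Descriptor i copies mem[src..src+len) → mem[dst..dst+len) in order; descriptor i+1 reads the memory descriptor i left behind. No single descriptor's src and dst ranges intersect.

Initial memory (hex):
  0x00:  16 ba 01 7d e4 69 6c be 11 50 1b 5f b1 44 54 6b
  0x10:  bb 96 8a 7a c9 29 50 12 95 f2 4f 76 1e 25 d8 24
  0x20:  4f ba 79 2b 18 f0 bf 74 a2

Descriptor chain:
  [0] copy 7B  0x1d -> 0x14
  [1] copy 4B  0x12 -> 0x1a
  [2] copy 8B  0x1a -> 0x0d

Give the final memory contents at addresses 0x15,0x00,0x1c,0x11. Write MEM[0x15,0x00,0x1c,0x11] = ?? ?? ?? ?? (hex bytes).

MEM[0x15,0x00,0x1c,0x11] = d8 16 25 d8

[0] 0x1d->0x14 len=7 : 25 d8 24 4f ba 79 2b
[1] 0x12->0x1a len=4 : 8a 7a 25 d8
[2] 0x1a->0x0d len=8 : 8a 7a 25 d8 d8 24 4f ba
query mem[0x15]=0xd8, mem[0x00]=0x16, mem[0x1c]=0x25, mem[0x11]=0xd8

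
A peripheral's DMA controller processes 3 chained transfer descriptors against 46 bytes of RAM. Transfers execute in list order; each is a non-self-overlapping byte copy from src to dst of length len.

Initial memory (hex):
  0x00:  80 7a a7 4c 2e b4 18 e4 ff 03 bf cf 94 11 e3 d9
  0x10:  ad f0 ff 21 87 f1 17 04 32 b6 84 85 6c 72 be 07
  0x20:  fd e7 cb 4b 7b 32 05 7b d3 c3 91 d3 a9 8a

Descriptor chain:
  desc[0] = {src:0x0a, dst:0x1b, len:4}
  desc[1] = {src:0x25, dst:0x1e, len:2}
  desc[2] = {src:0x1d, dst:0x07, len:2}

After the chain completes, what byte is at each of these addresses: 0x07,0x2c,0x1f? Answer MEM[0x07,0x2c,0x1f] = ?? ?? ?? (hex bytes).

MEM[0x07,0x2c,0x1f] = 94 a9 05

[0] 0x0a->0x1b len=4 : bf cf 94 11
[1] 0x25->0x1e len=2 : 32 05
[2] 0x1d->0x07 len=2 : 94 32
query mem[0x07]=0x94, mem[0x2c]=0xa9, mem[0x1f]=0x05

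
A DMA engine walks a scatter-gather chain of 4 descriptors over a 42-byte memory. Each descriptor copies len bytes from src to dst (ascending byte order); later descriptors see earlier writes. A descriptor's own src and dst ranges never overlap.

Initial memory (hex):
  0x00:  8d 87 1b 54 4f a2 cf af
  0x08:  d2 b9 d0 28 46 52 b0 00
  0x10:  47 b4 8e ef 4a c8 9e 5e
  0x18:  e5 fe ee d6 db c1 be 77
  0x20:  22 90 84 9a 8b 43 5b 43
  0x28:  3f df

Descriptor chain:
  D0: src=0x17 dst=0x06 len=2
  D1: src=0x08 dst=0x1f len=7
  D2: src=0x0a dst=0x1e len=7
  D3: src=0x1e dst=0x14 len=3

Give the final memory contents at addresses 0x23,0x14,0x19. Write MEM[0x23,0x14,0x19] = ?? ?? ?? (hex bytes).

MEM[0x23,0x14,0x19] = 00 d0 fe

[0] 0x17->0x06 len=2 : 5e e5
[1] 0x08->0x1f len=7 : d2 b9 d0 28 46 52 b0
[2] 0x0a->0x1e len=7 : d0 28 46 52 b0 00 47
[3] 0x1e->0x14 len=3 : d0 28 46
query mem[0x23]=0x00, mem[0x14]=0xd0, mem[0x19]=0xfe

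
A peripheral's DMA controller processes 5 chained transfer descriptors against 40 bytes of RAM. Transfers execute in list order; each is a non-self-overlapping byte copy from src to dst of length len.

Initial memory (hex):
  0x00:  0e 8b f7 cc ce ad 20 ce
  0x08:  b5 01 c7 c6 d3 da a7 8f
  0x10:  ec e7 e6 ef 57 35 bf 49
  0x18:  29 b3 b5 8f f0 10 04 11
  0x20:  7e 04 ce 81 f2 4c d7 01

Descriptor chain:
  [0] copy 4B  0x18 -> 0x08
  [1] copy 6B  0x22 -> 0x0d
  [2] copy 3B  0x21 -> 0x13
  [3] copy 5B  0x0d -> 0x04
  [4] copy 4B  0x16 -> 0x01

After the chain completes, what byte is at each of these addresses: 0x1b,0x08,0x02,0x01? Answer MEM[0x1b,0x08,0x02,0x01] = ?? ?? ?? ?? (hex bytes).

MEM[0x1b,0x08,0x02,0x01] = 8f d7 49 bf

D0: mem[0x08..0x0b] <- [29 b3 b5 8f]
D1: mem[0x0d..0x12] <- [ce 81 f2 4c d7 01]
D2: mem[0x13..0x15] <- [04 ce 81]
D3: mem[0x04..0x08] <- [ce 81 f2 4c d7]
D4: mem[0x01..0x04] <- [bf 49 29 b3]
query mem[0x1b]=0x8f, mem[0x08]=0xd7, mem[0x02]=0x49, mem[0x01]=0xbf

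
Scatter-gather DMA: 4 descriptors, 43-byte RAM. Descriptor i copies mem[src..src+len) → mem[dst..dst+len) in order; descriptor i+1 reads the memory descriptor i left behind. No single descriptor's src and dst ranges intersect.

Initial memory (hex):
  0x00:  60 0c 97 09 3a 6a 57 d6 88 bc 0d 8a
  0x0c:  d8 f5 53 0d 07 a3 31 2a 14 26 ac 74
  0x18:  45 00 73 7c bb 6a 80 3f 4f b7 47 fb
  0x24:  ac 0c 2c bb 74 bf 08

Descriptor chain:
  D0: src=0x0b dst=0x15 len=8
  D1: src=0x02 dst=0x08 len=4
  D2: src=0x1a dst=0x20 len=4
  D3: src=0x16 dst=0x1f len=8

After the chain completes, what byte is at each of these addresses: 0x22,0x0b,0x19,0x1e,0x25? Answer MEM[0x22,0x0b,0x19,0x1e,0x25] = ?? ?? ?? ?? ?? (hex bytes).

MEM[0x22,0x0b,0x19,0x1e,0x25] = 0d 6a 0d 80 31

D0: mem[0x15..0x1c] <- [8a d8 f5 53 0d 07 a3 31]
D1: mem[0x08..0x0b] <- [97 09 3a 6a]
D2: mem[0x20..0x23] <- [07 a3 31 6a]
D3: mem[0x1f..0x26] <- [d8 f5 53 0d 07 a3 31 6a]
query mem[0x22]=0x0d, mem[0x0b]=0x6a, mem[0x19]=0x0d, mem[0x1e]=0x80, mem[0x25]=0x31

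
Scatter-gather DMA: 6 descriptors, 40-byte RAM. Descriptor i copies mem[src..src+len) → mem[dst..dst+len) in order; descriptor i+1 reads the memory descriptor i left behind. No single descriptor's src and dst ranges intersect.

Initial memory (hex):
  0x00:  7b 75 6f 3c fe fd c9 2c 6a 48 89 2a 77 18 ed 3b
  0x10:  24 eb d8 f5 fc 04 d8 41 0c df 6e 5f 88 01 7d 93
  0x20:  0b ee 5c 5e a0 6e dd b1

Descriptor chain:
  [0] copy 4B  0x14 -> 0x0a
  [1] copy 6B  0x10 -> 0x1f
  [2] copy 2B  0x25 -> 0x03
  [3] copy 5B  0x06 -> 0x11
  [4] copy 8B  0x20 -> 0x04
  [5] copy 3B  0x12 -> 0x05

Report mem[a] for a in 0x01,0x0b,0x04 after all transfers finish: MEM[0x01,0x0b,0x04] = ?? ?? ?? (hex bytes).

MEM[0x01,0x0b,0x04] = 75 b1 eb

#0 dst[0x0a+4] := {0xfc,0x04,0xd8,0x41}
#1 dst[0x1f+6] := {0x24,0xeb,0xd8,0xf5,0xfc,0x04}
#2 dst[0x03+2] := {0x6e,0xdd}
#3 dst[0x11+5] := {0xc9,0x2c,0x6a,0x48,0xfc}
#4 dst[0x04+8] := {0xeb,0xd8,0xf5,0xfc,0x04,0x6e,0xdd,0xb1}
#5 dst[0x05+3] := {0x2c,0x6a,0x48}
query mem[0x01]=0x75, mem[0x0b]=0xb1, mem[0x04]=0xeb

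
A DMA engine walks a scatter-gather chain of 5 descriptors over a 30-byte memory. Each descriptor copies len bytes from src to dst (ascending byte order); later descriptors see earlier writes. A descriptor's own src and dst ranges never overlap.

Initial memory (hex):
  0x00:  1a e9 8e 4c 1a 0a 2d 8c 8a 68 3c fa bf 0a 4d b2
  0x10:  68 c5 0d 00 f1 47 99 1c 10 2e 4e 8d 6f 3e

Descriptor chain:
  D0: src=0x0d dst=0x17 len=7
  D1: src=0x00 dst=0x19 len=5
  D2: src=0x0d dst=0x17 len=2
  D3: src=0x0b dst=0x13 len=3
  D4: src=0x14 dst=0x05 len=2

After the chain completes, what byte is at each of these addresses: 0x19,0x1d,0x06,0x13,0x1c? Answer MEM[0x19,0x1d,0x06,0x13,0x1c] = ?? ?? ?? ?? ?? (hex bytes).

MEM[0x19,0x1d,0x06,0x13,0x1c] = 1a 1a 0a fa 4c

[0] 0x0d->0x17 len=7 : 0a 4d b2 68 c5 0d 00
[1] 0x00->0x19 len=5 : 1a e9 8e 4c 1a
[2] 0x0d->0x17 len=2 : 0a 4d
[3] 0x0b->0x13 len=3 : fa bf 0a
[4] 0x14->0x05 len=2 : bf 0a
query mem[0x19]=0x1a, mem[0x1d]=0x1a, mem[0x06]=0x0a, mem[0x13]=0xfa, mem[0x1c]=0x4c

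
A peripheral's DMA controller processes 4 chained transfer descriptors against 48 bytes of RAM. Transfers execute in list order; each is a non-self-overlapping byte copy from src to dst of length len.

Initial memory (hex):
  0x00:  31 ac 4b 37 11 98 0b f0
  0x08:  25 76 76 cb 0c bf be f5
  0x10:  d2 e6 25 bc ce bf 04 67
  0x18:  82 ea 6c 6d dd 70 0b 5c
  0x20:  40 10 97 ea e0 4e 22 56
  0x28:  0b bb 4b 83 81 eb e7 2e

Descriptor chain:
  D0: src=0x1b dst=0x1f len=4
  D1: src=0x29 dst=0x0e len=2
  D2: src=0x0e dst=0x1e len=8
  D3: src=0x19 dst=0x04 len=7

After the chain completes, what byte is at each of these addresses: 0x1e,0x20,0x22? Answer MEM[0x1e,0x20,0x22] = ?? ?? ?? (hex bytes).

MEM[0x1e,0x20,0x22] = bb d2 25

D0: mem[0x1f..0x22] <- [6d dd 70 0b]
D1: mem[0x0e..0x0f] <- [bb 4b]
D2: mem[0x1e..0x25] <- [bb 4b d2 e6 25 bc ce bf]
D3: mem[0x04..0x0a] <- [ea 6c 6d dd 70 bb 4b]
query mem[0x1e]=0xbb, mem[0x20]=0xd2, mem[0x22]=0x25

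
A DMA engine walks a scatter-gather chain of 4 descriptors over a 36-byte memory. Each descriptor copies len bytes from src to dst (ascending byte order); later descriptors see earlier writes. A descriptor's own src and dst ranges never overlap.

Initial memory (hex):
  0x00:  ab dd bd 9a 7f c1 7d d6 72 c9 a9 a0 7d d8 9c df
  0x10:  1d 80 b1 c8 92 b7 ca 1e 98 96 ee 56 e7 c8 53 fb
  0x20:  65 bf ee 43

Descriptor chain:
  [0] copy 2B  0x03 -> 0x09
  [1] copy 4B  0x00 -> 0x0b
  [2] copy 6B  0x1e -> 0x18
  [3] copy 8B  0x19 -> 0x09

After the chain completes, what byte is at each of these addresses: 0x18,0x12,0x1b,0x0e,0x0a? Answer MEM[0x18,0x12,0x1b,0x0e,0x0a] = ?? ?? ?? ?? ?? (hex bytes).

MEM[0x18,0x12,0x1b,0x0e,0x0a] = 53 b1 bf 53 65

[0] 0x03->0x09 len=2 : 9a 7f
[1] 0x00->0x0b len=4 : ab dd bd 9a
[2] 0x1e->0x18 len=6 : 53 fb 65 bf ee 43
[3] 0x19->0x09 len=8 : fb 65 bf ee 43 53 fb 65
query mem[0x18]=0x53, mem[0x12]=0xb1, mem[0x1b]=0xbf, mem[0x0e]=0x53, mem[0x0a]=0x65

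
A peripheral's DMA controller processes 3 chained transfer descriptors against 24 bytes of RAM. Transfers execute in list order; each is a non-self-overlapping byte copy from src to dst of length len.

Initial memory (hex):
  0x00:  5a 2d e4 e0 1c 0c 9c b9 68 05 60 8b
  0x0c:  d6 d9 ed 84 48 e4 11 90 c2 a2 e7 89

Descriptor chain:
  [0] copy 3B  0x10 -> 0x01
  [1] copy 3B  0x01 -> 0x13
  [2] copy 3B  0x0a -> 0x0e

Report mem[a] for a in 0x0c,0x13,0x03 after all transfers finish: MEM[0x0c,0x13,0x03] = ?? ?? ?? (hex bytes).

MEM[0x0c,0x13,0x03] = d6 48 11

  after D0: wrote 3B at 0x01 = 48e411
  after D1: wrote 3B at 0x13 = 48e411
  after D2: wrote 3B at 0x0e = 608bd6
query mem[0x0c]=0xd6, mem[0x13]=0x48, mem[0x03]=0x11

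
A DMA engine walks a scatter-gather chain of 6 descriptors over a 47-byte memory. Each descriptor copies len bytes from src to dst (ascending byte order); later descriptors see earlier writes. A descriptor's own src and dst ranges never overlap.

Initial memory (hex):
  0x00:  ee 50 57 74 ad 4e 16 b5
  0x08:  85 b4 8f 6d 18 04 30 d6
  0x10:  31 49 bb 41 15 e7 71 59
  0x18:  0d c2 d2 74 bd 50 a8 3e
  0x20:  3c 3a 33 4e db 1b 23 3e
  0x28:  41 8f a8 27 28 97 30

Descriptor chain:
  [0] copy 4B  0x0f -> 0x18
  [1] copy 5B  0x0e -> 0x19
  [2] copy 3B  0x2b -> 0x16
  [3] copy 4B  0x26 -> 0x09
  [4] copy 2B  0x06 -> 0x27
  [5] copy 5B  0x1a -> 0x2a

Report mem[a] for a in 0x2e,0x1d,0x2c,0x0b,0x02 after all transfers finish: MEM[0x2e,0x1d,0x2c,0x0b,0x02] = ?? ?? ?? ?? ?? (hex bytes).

D0: mem[0x18..0x1b] <- [d6 31 49 bb]
D1: mem[0x19..0x1d] <- [30 d6 31 49 bb]
D2: mem[0x16..0x18] <- [27 28 97]
D3: mem[0x09..0x0c] <- [23 3e 41 8f]
D4: mem[0x27..0x28] <- [16 b5]
D5: mem[0x2a..0x2e] <- [d6 31 49 bb a8]
query mem[0x2e]=0xa8, mem[0x1d]=0xbb, mem[0x2c]=0x49, mem[0x0b]=0x41, mem[0x02]=0x57

MEM[0x2e,0x1d,0x2c,0x0b,0x02] = a8 bb 49 41 57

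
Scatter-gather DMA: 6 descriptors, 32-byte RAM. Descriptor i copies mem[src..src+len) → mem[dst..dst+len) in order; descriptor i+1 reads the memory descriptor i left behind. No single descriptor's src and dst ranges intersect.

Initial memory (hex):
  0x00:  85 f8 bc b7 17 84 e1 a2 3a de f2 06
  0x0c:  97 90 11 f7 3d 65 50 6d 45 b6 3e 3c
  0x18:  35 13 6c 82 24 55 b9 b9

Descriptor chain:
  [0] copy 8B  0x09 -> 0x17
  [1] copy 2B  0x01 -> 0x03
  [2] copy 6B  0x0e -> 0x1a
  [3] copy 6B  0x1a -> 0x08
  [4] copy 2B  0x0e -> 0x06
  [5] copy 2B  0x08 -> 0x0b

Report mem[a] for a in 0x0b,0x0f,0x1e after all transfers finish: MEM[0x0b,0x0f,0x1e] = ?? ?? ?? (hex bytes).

D0: mem[0x17..0x1e] <- [de f2 06 97 90 11 f7 3d]
D1: mem[0x03..0x04] <- [f8 bc]
D2: mem[0x1a..0x1f] <- [11 f7 3d 65 50 6d]
D3: mem[0x08..0x0d] <- [11 f7 3d 65 50 6d]
D4: mem[0x06..0x07] <- [11 f7]
D5: mem[0x0b..0x0c] <- [11 f7]
query mem[0x0b]=0x11, mem[0x0f]=0xf7, mem[0x1e]=0x50

MEM[0x0b,0x0f,0x1e] = 11 f7 50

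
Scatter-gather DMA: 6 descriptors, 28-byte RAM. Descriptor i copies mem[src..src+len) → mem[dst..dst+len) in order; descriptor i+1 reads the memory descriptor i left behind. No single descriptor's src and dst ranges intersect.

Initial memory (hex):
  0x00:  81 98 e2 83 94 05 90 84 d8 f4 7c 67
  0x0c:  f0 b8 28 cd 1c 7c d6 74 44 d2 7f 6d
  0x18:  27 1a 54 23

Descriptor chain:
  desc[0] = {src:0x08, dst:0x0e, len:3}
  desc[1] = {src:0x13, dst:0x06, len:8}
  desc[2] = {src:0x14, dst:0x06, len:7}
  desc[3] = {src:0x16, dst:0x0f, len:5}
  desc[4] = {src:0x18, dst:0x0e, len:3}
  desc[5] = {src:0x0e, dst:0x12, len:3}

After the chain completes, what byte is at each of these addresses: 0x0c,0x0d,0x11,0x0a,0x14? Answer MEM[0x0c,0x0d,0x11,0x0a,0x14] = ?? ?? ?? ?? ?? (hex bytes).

MEM[0x0c,0x0d,0x11,0x0a,0x14] = 54 54 27 27 54

#0 dst[0x0e+3] := {0xd8,0xf4,0x7c}
#1 dst[0x06+8] := {0x74,0x44,0xd2,0x7f,0x6d,0x27,0x1a,0x54}
#2 dst[0x06+7] := {0x44,0xd2,0x7f,0x6d,0x27,0x1a,0x54}
#3 dst[0x0f+5] := {0x7f,0x6d,0x27,0x1a,0x54}
#4 dst[0x0e+3] := {0x27,0x1a,0x54}
#5 dst[0x12+3] := {0x27,0x1a,0x54}
query mem[0x0c]=0x54, mem[0x0d]=0x54, mem[0x11]=0x27, mem[0x0a]=0x27, mem[0x14]=0x54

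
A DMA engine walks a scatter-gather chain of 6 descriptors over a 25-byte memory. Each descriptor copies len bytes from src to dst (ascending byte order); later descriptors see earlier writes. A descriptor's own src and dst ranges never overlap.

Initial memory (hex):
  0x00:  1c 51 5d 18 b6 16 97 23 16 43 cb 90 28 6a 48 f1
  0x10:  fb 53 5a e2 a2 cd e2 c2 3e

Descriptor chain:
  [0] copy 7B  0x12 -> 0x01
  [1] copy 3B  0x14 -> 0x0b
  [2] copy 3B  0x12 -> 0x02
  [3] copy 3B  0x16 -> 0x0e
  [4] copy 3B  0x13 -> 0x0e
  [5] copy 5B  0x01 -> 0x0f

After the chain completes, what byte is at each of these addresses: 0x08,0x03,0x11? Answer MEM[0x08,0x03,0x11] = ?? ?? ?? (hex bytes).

[0] 0x12->0x01 len=7 : 5a e2 a2 cd e2 c2 3e
[1] 0x14->0x0b len=3 : a2 cd e2
[2] 0x12->0x02 len=3 : 5a e2 a2
[3] 0x16->0x0e len=3 : e2 c2 3e
[4] 0x13->0x0e len=3 : e2 a2 cd
[5] 0x01->0x0f len=5 : 5a 5a e2 a2 e2
query mem[0x08]=0x16, mem[0x03]=0xe2, mem[0x11]=0xe2

MEM[0x08,0x03,0x11] = 16 e2 e2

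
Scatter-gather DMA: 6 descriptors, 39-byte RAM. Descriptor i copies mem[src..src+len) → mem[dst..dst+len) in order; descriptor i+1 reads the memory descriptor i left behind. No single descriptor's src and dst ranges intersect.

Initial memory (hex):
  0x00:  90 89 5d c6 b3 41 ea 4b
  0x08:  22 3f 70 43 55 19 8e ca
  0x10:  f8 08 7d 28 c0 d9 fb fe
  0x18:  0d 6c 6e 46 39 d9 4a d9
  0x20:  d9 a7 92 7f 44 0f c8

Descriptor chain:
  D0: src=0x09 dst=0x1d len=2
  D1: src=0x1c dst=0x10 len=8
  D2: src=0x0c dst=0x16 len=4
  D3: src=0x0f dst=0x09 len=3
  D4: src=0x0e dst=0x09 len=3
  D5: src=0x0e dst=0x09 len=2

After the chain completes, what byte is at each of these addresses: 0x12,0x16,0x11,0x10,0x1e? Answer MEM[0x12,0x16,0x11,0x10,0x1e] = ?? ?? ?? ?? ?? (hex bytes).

  after D0: wrote 2B at 0x1d = 3f70
  after D1: wrote 8B at 0x10 = 393f70d9d9a7927f
  after D2: wrote 4B at 0x16 = 55198eca
  after D3: wrote 3B at 0x09 = ca393f
  after D4: wrote 3B at 0x09 = 8eca39
  after D5: wrote 2B at 0x09 = 8eca
query mem[0x12]=0x70, mem[0x16]=0x55, mem[0x11]=0x3f, mem[0x10]=0x39, mem[0x1e]=0x70

MEM[0x12,0x16,0x11,0x10,0x1e] = 70 55 3f 39 70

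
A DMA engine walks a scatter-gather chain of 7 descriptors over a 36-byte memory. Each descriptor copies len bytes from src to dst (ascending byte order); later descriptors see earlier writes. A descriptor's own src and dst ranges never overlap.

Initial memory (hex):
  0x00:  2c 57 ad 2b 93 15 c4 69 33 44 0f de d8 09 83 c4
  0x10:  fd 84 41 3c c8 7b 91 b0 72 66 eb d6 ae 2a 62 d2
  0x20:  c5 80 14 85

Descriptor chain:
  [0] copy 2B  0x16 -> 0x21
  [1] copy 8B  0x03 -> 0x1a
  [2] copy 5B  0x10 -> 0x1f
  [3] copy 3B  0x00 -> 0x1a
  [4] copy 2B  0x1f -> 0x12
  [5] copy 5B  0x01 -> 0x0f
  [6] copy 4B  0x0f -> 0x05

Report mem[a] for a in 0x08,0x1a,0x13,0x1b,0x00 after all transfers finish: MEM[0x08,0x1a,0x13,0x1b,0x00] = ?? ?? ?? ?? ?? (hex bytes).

D0: mem[0x21..0x22] <- [91 b0]
D1: mem[0x1a..0x21] <- [2b 93 15 c4 69 33 44 0f]
D2: mem[0x1f..0x23] <- [fd 84 41 3c c8]
D3: mem[0x1a..0x1c] <- [2c 57 ad]
D4: mem[0x12..0x13] <- [fd 84]
D5: mem[0x0f..0x13] <- [57 ad 2b 93 15]
D6: mem[0x05..0x08] <- [57 ad 2b 93]
query mem[0x08]=0x93, mem[0x1a]=0x2c, mem[0x13]=0x15, mem[0x1b]=0x57, mem[0x00]=0x2c

MEM[0x08,0x1a,0x13,0x1b,0x00] = 93 2c 15 57 2c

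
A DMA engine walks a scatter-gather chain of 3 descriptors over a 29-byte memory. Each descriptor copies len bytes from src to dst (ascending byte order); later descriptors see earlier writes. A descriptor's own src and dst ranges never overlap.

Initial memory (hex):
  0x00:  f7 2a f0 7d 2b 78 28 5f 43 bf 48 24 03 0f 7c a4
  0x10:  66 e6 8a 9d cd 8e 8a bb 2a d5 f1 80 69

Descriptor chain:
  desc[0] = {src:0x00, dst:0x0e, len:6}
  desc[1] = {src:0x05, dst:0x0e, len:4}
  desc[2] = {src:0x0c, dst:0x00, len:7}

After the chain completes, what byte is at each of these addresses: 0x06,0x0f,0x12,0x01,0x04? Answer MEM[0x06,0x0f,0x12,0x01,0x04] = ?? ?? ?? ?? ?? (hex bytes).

[0] 0x00->0x0e len=6 : f7 2a f0 7d 2b 78
[1] 0x05->0x0e len=4 : 78 28 5f 43
[2] 0x0c->0x00 len=7 : 03 0f 78 28 5f 43 2b
query mem[0x06]=0x2b, mem[0x0f]=0x28, mem[0x12]=0x2b, mem[0x01]=0x0f, mem[0x04]=0x5f

MEM[0x06,0x0f,0x12,0x01,0x04] = 2b 28 2b 0f 5f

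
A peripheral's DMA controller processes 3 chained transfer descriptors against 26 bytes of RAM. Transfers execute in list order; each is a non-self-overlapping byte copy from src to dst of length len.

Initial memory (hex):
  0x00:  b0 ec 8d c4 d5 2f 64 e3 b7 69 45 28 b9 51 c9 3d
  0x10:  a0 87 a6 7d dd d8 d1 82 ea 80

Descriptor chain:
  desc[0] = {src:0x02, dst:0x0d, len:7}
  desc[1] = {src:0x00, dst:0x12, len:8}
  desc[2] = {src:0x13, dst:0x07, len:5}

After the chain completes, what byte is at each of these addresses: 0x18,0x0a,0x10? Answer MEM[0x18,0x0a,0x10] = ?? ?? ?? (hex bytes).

MEM[0x18,0x0a,0x10] = 64 d5 2f

D0: mem[0x0d..0x13] <- [8d c4 d5 2f 64 e3 b7]
D1: mem[0x12..0x19] <- [b0 ec 8d c4 d5 2f 64 e3]
D2: mem[0x07..0x0b] <- [ec 8d c4 d5 2f]
query mem[0x18]=0x64, mem[0x0a]=0xd5, mem[0x10]=0x2f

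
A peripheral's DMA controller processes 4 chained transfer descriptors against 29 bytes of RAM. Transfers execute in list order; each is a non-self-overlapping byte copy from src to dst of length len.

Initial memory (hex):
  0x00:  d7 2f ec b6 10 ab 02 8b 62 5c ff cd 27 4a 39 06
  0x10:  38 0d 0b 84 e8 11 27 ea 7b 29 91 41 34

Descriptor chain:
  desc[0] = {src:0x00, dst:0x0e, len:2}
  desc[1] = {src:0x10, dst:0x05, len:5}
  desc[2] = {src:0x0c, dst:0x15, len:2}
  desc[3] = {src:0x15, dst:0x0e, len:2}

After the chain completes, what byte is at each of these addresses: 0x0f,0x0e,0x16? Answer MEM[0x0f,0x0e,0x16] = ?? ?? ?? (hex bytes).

MEM[0x0f,0x0e,0x16] = 4a 27 4a

D0: mem[0x0e..0x0f] <- [d7 2f]
D1: mem[0x05..0x09] <- [38 0d 0b 84 e8]
D2: mem[0x15..0x16] <- [27 4a]
D3: mem[0x0e..0x0f] <- [27 4a]
query mem[0x0f]=0x4a, mem[0x0e]=0x27, mem[0x16]=0x4a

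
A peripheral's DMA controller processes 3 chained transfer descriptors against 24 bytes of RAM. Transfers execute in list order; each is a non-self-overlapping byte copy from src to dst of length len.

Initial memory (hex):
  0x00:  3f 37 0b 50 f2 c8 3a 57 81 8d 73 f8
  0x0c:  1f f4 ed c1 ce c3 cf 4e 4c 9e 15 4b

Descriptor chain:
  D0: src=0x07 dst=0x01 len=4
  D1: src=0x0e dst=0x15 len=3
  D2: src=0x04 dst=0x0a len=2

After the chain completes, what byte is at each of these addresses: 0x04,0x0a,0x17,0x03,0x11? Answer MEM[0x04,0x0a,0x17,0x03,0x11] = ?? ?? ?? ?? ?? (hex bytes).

MEM[0x04,0x0a,0x17,0x03,0x11] = 73 73 ce 8d c3

[0] 0x07->0x01 len=4 : 57 81 8d 73
[1] 0x0e->0x15 len=3 : ed c1 ce
[2] 0x04->0x0a len=2 : 73 c8
query mem[0x04]=0x73, mem[0x0a]=0x73, mem[0x17]=0xce, mem[0x03]=0x8d, mem[0x11]=0xc3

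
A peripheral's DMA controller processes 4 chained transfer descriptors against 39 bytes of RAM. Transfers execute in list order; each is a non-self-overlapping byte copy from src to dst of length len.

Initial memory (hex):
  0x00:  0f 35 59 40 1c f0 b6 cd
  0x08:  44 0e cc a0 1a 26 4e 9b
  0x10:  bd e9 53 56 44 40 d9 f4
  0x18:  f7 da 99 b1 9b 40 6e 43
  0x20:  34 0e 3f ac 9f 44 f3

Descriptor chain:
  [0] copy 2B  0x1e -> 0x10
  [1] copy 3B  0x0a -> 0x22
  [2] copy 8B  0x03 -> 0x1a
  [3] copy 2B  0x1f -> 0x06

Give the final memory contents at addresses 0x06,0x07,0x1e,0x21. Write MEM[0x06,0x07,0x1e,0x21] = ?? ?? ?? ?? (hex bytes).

[0] 0x1e->0x10 len=2 : 6e 43
[1] 0x0a->0x22 len=3 : cc a0 1a
[2] 0x03->0x1a len=8 : 40 1c f0 b6 cd 44 0e cc
[3] 0x1f->0x06 len=2 : 44 0e
query mem[0x06]=0x44, mem[0x07]=0x0e, mem[0x1e]=0xcd, mem[0x21]=0xcc

MEM[0x06,0x07,0x1e,0x21] = 44 0e cd cc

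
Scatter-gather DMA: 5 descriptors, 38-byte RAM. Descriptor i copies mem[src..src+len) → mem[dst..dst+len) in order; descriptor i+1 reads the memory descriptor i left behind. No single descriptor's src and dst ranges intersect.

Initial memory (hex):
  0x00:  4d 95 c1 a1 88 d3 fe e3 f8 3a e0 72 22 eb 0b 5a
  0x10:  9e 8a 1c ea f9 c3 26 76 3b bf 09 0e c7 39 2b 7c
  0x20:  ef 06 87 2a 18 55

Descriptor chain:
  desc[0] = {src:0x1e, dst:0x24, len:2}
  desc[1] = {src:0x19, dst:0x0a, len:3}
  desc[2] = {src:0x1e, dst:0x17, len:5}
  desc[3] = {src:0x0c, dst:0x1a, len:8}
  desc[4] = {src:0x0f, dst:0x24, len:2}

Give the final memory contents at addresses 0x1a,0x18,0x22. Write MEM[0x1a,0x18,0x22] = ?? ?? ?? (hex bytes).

  after D0: wrote 2B at 0x24 = 2b7c
  after D1: wrote 3B at 0x0a = bf090e
  after D2: wrote 5B at 0x17 = 2b7cef0687
  after D3: wrote 8B at 0x1a = 0eeb0b5a9e8a1cea
  after D4: wrote 2B at 0x24 = 5a9e
query mem[0x1a]=0x0e, mem[0x18]=0x7c, mem[0x22]=0x87

MEM[0x1a,0x18,0x22] = 0e 7c 87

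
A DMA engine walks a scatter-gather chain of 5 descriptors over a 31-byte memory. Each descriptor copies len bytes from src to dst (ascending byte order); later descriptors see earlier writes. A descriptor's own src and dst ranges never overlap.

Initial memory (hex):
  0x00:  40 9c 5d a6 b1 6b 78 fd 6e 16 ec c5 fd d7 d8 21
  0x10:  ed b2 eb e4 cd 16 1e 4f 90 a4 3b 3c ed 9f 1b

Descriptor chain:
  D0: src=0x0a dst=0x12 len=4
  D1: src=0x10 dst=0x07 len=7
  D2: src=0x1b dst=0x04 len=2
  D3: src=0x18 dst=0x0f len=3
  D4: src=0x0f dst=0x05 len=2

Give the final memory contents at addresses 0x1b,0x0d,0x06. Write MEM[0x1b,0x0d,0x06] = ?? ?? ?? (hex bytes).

MEM[0x1b,0x0d,0x06] = 3c 1e a4

#0 dst[0x12+4] := {0xec,0xc5,0xfd,0xd7}
#1 dst[0x07+7] := {0xed,0xb2,0xec,0xc5,0xfd,0xd7,0x1e}
#2 dst[0x04+2] := {0x3c,0xed}
#3 dst[0x0f+3] := {0x90,0xa4,0x3b}
#4 dst[0x05+2] := {0x90,0xa4}
query mem[0x1b]=0x3c, mem[0x0d]=0x1e, mem[0x06]=0xa4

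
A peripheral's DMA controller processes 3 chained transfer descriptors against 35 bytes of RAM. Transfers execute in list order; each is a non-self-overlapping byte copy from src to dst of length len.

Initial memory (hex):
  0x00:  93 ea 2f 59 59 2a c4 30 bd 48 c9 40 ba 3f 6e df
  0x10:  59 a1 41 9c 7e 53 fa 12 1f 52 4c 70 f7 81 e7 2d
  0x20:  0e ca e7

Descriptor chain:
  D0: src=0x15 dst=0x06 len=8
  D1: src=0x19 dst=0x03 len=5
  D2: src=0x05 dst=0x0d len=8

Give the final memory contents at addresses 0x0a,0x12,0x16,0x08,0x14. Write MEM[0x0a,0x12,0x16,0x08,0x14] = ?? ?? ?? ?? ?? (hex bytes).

MEM[0x0a,0x12,0x16,0x08,0x14] = 52 52 fa 12 70

#0 dst[0x06+8] := {0x53,0xfa,0x12,0x1f,0x52,0x4c,0x70,0xf7}
#1 dst[0x03+5] := {0x52,0x4c,0x70,0xf7,0x81}
#2 dst[0x0d+8] := {0x70,0xf7,0x81,0x12,0x1f,0x52,0x4c,0x70}
query mem[0x0a]=0x52, mem[0x12]=0x52, mem[0x16]=0xfa, mem[0x08]=0x12, mem[0x14]=0x70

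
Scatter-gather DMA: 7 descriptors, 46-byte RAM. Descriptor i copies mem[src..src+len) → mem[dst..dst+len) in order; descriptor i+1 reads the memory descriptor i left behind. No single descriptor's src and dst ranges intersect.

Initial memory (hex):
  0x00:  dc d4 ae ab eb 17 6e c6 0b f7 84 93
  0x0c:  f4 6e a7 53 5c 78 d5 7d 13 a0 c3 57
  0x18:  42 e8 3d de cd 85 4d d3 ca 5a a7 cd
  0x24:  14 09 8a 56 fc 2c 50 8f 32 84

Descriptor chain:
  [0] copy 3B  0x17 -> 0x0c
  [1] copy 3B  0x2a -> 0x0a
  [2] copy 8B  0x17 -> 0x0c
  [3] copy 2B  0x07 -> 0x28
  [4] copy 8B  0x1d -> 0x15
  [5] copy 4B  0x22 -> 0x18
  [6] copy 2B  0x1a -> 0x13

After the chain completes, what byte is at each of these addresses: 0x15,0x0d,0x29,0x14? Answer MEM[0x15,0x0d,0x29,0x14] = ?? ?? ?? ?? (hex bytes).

  after D0: wrote 3B at 0x0c = 5742e8
  after D1: wrote 3B at 0x0a = 508f32
  after D2: wrote 8B at 0x0c = 5742e83ddecd854d
  after D3: wrote 2B at 0x28 = c60b
  after D4: wrote 8B at 0x15 = 854dd3ca5aa7cd14
  after D5: wrote 4B at 0x18 = a7cd1409
  after D6: wrote 2B at 0x13 = 1409
query mem[0x15]=0x85, mem[0x0d]=0x42, mem[0x29]=0x0b, mem[0x14]=0x09

MEM[0x15,0x0d,0x29,0x14] = 85 42 0b 09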